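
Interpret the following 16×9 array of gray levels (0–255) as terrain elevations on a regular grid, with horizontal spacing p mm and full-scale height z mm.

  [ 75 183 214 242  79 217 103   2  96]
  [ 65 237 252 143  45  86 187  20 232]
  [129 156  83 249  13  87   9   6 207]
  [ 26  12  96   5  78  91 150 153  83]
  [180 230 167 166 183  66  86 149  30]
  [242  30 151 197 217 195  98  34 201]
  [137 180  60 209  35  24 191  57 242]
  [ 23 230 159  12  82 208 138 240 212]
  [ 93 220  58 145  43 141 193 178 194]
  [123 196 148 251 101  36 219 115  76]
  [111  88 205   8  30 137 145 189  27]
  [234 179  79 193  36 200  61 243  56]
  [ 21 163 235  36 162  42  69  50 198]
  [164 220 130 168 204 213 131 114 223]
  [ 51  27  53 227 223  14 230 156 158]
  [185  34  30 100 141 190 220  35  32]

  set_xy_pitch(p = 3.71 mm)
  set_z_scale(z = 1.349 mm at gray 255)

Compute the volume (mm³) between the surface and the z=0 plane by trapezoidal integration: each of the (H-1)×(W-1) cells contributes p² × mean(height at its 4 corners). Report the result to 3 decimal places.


1129.867

height_mm = gray/255 × 1.349; cell vol = 3.71² × mean(4 corners)
unit = 3.71² × 1.349 / (4×255) = 0.0182037 mm³ per gray-sum
row 0: Σ corner-gray over 8 cells = 4488  → 81.6982
row 1: Σ corner-gray over 8 cells = 3779  → 68.7918
row 2: Σ corner-gray over 8 cells = 2821  → 51.3526
row 3: Σ corner-gray over 8 cells = 3583  → 65.2238
row 4: Σ corner-gray over 8 cells = 4591  → 83.5732
row 5: Σ corner-gray over 8 cells = 4178  → 76.0550
row 6: Σ corner-gray over 8 cells = 4264  → 77.6206
row 7: Σ corner-gray over 8 cells = 4616  → 84.0283
row 8: Σ corner-gray over 8 cells = 4574  → 83.2637
row 9: Σ corner-gray over 8 cells = 4073  → 74.1437
row 10: Σ corner-gray over 8 cells = 4014  → 73.0696
row 11: Σ corner-gray over 8 cells = 4005  → 72.9058
row 12: Σ corner-gray over 8 cells = 4480  → 81.5526
row 13: Σ corner-gray over 8 cells = 4816  → 87.6690
row 14: Σ corner-gray over 8 cells = 3786  → 68.9192
Σ rows: total corner-gray = 62068  → 1129.8671 mm³


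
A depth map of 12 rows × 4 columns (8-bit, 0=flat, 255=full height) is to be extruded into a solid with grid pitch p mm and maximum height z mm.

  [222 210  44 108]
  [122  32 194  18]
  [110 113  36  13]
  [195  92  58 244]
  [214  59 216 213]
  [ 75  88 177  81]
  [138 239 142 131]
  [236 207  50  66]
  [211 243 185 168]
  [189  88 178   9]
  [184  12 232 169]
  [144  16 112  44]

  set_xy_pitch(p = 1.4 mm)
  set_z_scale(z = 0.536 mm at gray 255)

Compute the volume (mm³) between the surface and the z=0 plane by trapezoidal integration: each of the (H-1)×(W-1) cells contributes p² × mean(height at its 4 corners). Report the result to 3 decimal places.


17.940

height_mm = gray/255 × 0.536; cell vol = 1.4² × mean(4 corners)
unit = 1.4² × 0.536 / (4×255) = 0.00102996 mm³ per gray-sum
row 0: Σ corner-gray over 3 cells = 1430  → 1.4728
row 1: Σ corner-gray over 3 cells = 1013  → 1.0434
row 2: Σ corner-gray over 3 cells = 1160  → 1.1948
row 3: Σ corner-gray over 3 cells = 1716  → 1.7674
row 4: Σ corner-gray over 3 cells = 1663  → 1.7128
row 5: Σ corner-gray over 3 cells = 1717  → 1.7684
row 6: Σ corner-gray over 3 cells = 1847  → 1.9023
row 7: Σ corner-gray over 3 cells = 2051  → 2.1124
row 8: Σ corner-gray over 3 cells = 1965  → 2.0239
row 9: Σ corner-gray over 3 cells = 1571  → 1.6181
row 10: Σ corner-gray over 3 cells = 1285  → 1.3235
Σ rows: total corner-gray = 17418  → 17.9399 mm³


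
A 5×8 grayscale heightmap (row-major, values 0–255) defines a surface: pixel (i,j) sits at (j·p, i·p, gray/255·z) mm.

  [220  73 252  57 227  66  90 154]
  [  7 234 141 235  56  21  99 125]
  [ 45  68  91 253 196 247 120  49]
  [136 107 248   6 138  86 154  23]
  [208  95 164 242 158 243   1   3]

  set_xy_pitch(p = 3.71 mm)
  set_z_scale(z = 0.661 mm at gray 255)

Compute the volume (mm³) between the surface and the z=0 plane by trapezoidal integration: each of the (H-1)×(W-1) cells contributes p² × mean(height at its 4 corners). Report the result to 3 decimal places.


131.039

height_mm = gray/255 × 0.661; cell vol = 3.71² × mean(4 corners)
unit = 3.71² × 0.661 / (4×255) = 0.00891968 mm³ per gray-sum
row 0: Σ corner-gray over 7 cells = 3608  → 32.1822
row 1: Σ corner-gray over 7 cells = 3748  → 33.4309
row 2: Σ corner-gray over 7 cells = 3681  → 32.8333
row 3: Σ corner-gray over 7 cells = 3654  → 32.5925
Σ rows: total corner-gray = 14691  → 131.0390 mm³


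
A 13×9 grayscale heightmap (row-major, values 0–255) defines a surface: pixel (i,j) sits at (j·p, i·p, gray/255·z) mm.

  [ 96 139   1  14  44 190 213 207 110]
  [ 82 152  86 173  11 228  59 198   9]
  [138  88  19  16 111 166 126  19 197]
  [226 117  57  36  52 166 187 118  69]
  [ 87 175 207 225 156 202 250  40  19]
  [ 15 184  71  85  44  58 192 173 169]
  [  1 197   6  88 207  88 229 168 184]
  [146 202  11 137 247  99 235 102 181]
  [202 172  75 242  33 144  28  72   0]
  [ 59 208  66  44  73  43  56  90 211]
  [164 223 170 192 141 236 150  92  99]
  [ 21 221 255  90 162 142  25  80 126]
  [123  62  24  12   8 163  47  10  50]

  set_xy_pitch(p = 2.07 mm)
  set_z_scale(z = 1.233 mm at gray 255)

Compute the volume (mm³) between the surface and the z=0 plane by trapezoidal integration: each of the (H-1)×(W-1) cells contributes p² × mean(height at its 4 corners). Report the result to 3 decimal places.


241.420

height_mm = gray/255 × 1.233; cell vol = 2.07² × mean(4 corners)
unit = 2.07² × 1.233 / (4×255) = 0.00517969 mm³ per gray-sum
row 0: Σ corner-gray over 8 cells = 3727  → 19.3047
row 1: Σ corner-gray over 8 cells = 3330  → 17.2484
row 2: Σ corner-gray over 8 cells = 3186  → 16.5025
row 3: Σ corner-gray over 8 cells = 4377  → 22.6715
row 4: Σ corner-gray over 8 cells = 4414  → 22.8631
row 5: Σ corner-gray over 8 cells = 3949  → 20.4546
row 6: Σ corner-gray over 8 cells = 4544  → 23.5365
row 7: Σ corner-gray over 8 cells = 4127  → 21.3766
row 8: Σ corner-gray over 8 cells = 3164  → 16.3885
row 9: Σ corner-gray over 8 cells = 4101  → 21.2419
row 10: Σ corner-gray over 8 cells = 4768  → 24.6968
row 11: Σ corner-gray over 8 cells = 2922  → 15.1350
Σ rows: total corner-gray = 46609  → 241.4201 mm³


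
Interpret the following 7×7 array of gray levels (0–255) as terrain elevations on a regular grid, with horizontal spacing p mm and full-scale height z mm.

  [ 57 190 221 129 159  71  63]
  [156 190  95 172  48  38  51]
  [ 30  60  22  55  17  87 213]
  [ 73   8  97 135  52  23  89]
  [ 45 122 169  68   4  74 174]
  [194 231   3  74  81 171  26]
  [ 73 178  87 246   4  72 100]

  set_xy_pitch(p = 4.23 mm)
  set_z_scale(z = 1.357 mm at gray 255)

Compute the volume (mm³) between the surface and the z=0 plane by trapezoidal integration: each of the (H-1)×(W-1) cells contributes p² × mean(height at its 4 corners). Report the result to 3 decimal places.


321.195

height_mm = gray/255 × 1.357; cell vol = 4.23² × mean(4 corners)
unit = 4.23² × 1.357 / (4×255) = 0.0238046 mm³ per gray-sum
row 0: Σ corner-gray over 6 cells = 2953  → 70.2949
row 1: Σ corner-gray over 6 cells = 2018  → 48.0376
row 2: Σ corner-gray over 6 cells = 1517  → 36.1115
row 3: Σ corner-gray over 6 cells = 1885  → 44.8716
row 4: Σ corner-gray over 6 cells = 2433  → 57.9165
row 5: Σ corner-gray over 6 cells = 2687  → 63.9629
Σ rows: total corner-gray = 13493  → 321.1951 mm³


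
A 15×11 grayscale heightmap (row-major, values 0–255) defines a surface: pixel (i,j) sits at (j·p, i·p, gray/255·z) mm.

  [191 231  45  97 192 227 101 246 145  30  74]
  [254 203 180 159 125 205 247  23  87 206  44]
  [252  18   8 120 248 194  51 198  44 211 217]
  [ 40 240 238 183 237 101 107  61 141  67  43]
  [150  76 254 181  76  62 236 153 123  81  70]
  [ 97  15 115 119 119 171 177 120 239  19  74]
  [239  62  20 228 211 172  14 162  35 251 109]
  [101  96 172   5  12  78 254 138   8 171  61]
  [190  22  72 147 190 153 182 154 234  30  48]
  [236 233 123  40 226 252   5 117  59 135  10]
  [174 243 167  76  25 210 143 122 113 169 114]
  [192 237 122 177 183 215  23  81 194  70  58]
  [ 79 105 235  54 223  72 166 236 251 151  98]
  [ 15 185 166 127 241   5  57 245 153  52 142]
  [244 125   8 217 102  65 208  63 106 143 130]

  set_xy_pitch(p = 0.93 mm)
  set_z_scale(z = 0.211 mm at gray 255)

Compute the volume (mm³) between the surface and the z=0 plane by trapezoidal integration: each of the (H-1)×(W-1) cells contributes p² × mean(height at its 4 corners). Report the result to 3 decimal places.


13.514

height_mm = gray/255 × 0.211; cell vol = 0.93² × mean(4 corners)
unit = 0.93² × 0.211 / (4×255) = 0.000178916 mm³ per gray-sum
row 0: Σ corner-gray over 10 cells = 6061  → 1.0844
row 1: Σ corner-gray over 10 cells = 5821  → 1.0415
row 2: Σ corner-gray over 10 cells = 5486  → 0.9815
row 3: Σ corner-gray over 10 cells = 5537  → 0.9907
row 4: Σ corner-gray over 10 cells = 5063  → 0.9058
row 5: Σ corner-gray over 10 cells = 5017  → 0.8976
row 6: Σ corner-gray over 10 cells = 4688  → 0.8388
row 7: Σ corner-gray over 10 cells = 4636  → 0.8295
row 8: Σ corner-gray over 10 cells = 5232  → 0.9361
row 9: Σ corner-gray over 10 cells = 5450  → 0.9751
row 10: Σ corner-gray over 10 cells = 5678  → 1.0159
row 11: Σ corner-gray over 10 cells = 6017  → 1.0765
row 12: Σ corner-gray over 10 cells = 5782  → 1.0345
row 13: Σ corner-gray over 10 cells = 5067  → 0.9066
Σ rows: total corner-gray = 75535  → 13.5144 mm³


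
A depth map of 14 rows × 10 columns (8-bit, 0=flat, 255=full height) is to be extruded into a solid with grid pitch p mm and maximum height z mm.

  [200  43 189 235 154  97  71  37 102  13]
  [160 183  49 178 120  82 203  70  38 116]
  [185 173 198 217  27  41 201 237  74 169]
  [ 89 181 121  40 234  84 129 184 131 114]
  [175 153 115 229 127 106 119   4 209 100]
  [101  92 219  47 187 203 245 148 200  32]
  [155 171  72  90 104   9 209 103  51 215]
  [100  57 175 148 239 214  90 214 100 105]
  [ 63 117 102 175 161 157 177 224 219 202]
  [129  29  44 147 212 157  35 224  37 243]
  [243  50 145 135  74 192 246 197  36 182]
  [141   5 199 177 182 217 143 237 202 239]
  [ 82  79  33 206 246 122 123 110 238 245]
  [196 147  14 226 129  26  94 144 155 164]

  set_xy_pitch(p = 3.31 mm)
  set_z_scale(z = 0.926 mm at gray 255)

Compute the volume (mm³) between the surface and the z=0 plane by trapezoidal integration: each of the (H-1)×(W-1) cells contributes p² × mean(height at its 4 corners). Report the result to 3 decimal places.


height_mm = gray/255 × 0.926; cell vol = 3.31² × mean(4 corners)
unit = 3.31² × 0.926 / (4×255) = 0.00994642 mm³ per gray-sum
row 0: Σ corner-gray over 9 cells = 4191  → 41.6854
row 1: Σ corner-gray over 9 cells = 4812  → 47.8622
row 2: Σ corner-gray over 9 cells = 5101  → 50.7367
row 3: Σ corner-gray over 9 cells = 4810  → 47.8423
row 4: Σ corner-gray over 9 cells = 5214  → 51.8606
row 5: Σ corner-gray over 9 cells = 4803  → 47.7727
row 6: Σ corner-gray over 9 cells = 4667  → 46.4199
row 7: Σ corner-gray over 9 cells = 5608  → 55.7795
row 8: Σ corner-gray over 9 cells = 5071  → 50.4383
row 9: Σ corner-gray over 9 cells = 4717  → 46.9173
row 10: Σ corner-gray over 9 cells = 5679  → 56.4857
row 11: Σ corner-gray over 9 cells = 5745  → 57.1422
row 12: Σ corner-gray over 9 cells = 4871  → 48.4490
Σ rows: total corner-gray = 65289  → 649.3918 mm³

649.392


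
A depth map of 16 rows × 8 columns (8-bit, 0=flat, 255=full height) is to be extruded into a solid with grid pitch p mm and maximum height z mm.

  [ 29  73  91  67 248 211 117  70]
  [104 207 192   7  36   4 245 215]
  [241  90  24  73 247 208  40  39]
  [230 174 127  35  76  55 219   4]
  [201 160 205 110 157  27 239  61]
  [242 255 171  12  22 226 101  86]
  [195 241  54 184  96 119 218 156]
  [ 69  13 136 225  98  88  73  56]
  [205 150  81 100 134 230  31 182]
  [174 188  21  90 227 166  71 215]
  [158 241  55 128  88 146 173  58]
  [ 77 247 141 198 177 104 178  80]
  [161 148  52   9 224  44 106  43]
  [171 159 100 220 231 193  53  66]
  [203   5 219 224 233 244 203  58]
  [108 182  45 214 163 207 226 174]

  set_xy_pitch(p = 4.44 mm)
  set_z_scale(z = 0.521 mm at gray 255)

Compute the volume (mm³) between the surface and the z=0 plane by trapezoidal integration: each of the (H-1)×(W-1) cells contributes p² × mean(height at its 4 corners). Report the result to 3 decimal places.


height_mm = gray/255 × 0.521; cell vol = 4.44² × mean(4 corners)
unit = 4.44² × 0.521 / (4×255) = 0.0100694 mm³ per gray-sum
row 0: Σ corner-gray over 7 cells = 3414  → 34.3769
row 1: Σ corner-gray over 7 cells = 3345  → 33.6821
row 2: Σ corner-gray over 7 cells = 3250  → 32.7255
row 3: Σ corner-gray over 7 cells = 3664  → 36.8943
row 4: Σ corner-gray over 7 cells = 3960  → 39.8748
row 5: Σ corner-gray over 7 cells = 4077  → 41.0529
row 6: Σ corner-gray over 7 cells = 3566  → 35.9075
row 7: Σ corner-gray over 7 cells = 3230  → 32.5242
row 8: Σ corner-gray over 7 cells = 3754  → 37.8005
row 9: Σ corner-gray over 7 cells = 3793  → 38.1932
row 10: Σ corner-gray over 7 cells = 4125  → 41.5363
row 11: Σ corner-gray over 7 cells = 3617  → 36.4210
row 12: Σ corner-gray over 7 cells = 3519  → 35.4342
row 13: Σ corner-gray over 7 cells = 4666  → 46.9838
row 14: Σ corner-gray over 7 cells = 4873  → 49.0682
Σ rows: total corner-gray = 56853  → 572.4755 mm³

572.475


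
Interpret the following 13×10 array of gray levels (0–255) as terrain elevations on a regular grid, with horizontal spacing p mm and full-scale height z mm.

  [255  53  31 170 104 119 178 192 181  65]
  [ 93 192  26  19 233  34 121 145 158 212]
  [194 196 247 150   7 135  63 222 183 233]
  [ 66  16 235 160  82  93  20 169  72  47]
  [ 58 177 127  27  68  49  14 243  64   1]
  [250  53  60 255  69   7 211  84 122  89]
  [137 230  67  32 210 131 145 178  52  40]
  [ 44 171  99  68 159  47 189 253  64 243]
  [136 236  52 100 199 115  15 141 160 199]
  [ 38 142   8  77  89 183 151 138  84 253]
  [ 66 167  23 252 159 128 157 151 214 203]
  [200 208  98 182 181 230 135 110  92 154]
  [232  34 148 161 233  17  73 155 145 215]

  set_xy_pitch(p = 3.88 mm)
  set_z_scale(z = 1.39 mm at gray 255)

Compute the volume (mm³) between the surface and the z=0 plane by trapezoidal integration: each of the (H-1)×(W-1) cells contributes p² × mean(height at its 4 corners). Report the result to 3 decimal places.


1128.075

height_mm = gray/255 × 1.39; cell vol = 3.88² × mean(4 corners)
unit = 3.88² × 1.39 / (4×255) = 0.0205153 mm³ per gray-sum
row 0: Σ corner-gray over 9 cells = 4537  → 93.0780
row 1: Σ corner-gray over 9 cells = 4994  → 102.4535
row 2: Σ corner-gray over 9 cells = 4640  → 95.1910
row 3: Σ corner-gray over 9 cells = 3404  → 69.8341
row 4: Σ corner-gray over 9 cells = 3658  → 75.0450
row 5: Σ corner-gray over 9 cells = 4328  → 88.7903
row 6: Σ corner-gray over 9 cells = 4654  → 95.4783
row 7: Σ corner-gray over 9 cells = 4758  → 97.6118
row 8: Σ corner-gray over 9 cells = 4406  → 90.3905
row 9: Σ corner-gray over 9 cells = 4806  → 98.5966
row 10: Σ corner-gray over 9 cells = 5597  → 114.8242
row 11: Σ corner-gray over 9 cells = 5205  → 106.7822
Σ rows: total corner-gray = 54987  → 1128.0753 mm³


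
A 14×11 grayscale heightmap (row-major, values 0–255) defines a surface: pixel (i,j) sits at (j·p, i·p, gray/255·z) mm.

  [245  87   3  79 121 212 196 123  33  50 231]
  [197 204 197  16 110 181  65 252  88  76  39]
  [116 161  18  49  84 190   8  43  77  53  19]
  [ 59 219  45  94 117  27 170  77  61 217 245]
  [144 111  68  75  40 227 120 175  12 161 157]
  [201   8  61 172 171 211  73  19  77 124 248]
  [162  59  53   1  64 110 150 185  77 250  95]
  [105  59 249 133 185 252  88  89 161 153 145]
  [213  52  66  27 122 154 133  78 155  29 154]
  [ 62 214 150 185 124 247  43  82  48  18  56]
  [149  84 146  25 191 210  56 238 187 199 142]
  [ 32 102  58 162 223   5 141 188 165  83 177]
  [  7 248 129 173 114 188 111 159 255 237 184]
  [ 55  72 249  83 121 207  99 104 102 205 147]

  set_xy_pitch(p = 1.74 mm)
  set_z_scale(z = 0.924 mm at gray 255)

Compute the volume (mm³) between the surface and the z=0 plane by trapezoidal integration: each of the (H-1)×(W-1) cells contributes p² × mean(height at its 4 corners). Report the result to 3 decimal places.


height_mm = gray/255 × 0.924; cell vol = 1.74² × mean(4 corners)
unit = 1.74² × 0.924 / (4×255) = 0.00274265 mm³ per gray-sum
row 0: Σ corner-gray over 10 cells = 4898  → 13.4335
row 1: Σ corner-gray over 10 cells = 4115  → 11.2860
row 2: Σ corner-gray over 10 cells = 3859  → 10.5839
row 3: Σ corner-gray over 10 cells = 4637  → 12.7177
row 4: Σ corner-gray over 10 cells = 4560  → 12.5065
row 5: Σ corner-gray over 10 cells = 4436  → 12.1664
row 6: Σ corner-gray over 10 cells = 5143  → 14.1054
row 7: Σ corner-gray over 10 cells = 4987  → 13.6776
row 8: Σ corner-gray over 10 cells = 4339  → 11.9004
row 9: Σ corner-gray over 10 cells = 5303  → 14.5443
row 10: Σ corner-gray over 10 cells = 5426  → 14.8816
row 11: Σ corner-gray over 10 cells = 5882  → 16.1323
row 12: Σ corner-gray over 10 cells = 6105  → 16.7439
Σ rows: total corner-gray = 63690  → 174.6793 mm³

174.679


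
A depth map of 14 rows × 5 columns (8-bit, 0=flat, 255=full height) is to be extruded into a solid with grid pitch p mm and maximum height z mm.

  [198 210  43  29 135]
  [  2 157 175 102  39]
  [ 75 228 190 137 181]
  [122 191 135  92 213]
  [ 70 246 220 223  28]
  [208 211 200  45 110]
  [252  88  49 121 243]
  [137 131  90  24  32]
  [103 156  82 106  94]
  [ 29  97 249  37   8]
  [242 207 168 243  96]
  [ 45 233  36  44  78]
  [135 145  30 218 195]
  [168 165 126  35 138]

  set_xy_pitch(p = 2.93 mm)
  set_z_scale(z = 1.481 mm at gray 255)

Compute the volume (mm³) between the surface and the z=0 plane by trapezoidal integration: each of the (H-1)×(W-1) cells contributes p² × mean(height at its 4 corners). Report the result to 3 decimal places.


345.939

height_mm = gray/255 × 1.481; cell vol = 2.93² × mean(4 corners)
unit = 2.93² × 1.481 / (4×255) = 0.0124649 mm³ per gray-sum
row 0: Σ corner-gray over 4 cells = 1806  → 22.5117
row 1: Σ corner-gray over 4 cells = 2275  → 28.3577
row 2: Σ corner-gray over 4 cells = 2537  → 31.6235
row 3: Σ corner-gray over 4 cells = 2647  → 32.9947
row 4: Σ corner-gray over 4 cells = 2706  → 33.7301
row 5: Σ corner-gray over 4 cells = 2241  → 27.9339
row 6: Σ corner-gray over 4 cells = 1670  → 20.8164
row 7: Σ corner-gray over 4 cells = 1544  → 19.2459
row 8: Σ corner-gray over 4 cells = 1688  → 21.0408
row 9: Σ corner-gray over 4 cells = 2377  → 29.6292
row 10: Σ corner-gray over 4 cells = 2323  → 28.9561
row 11: Σ corner-gray over 4 cells = 1865  → 23.2471
row 12: Σ corner-gray over 4 cells = 2074  → 25.8523
Σ rows: total corner-gray = 27753  → 345.9394 mm³


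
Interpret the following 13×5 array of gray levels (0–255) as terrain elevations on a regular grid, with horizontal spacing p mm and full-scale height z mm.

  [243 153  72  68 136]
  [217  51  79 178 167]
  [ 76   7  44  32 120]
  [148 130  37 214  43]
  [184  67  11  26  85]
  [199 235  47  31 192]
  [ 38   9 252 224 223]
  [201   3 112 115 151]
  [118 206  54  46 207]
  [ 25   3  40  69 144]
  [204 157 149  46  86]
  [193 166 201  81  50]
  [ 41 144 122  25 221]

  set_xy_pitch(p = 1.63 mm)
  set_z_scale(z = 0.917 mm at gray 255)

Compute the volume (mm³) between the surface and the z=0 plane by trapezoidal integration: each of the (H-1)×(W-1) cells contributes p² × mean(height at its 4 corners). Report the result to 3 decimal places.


height_mm = gray/255 × 0.917; cell vol = 1.63² × mean(4 corners)
unit = 1.63² × 0.917 / (4×255) = 0.00238861 mm³ per gray-sum
row 0: Σ corner-gray over 4 cells = 1965  → 4.6936
row 1: Σ corner-gray over 4 cells = 1362  → 3.2533
row 2: Σ corner-gray over 4 cells = 1315  → 3.1410
row 3: Σ corner-gray over 4 cells = 1430  → 3.4157
row 4: Σ corner-gray over 4 cells = 1494  → 3.5686
row 5: Σ corner-gray over 4 cells = 2248  → 5.3696
row 6: Σ corner-gray over 4 cells = 2043  → 4.8799
row 7: Σ corner-gray over 4 cells = 1749  → 4.1777
row 8: Σ corner-gray over 4 cells = 1330  → 3.1768
row 9: Σ corner-gray over 4 cells = 1387  → 3.3130
row 10: Σ corner-gray over 4 cells = 2133  → 5.0949
row 11: Σ corner-gray over 4 cells = 1983  → 4.7366
Σ rows: total corner-gray = 20439  → 48.8207 mm³

48.821


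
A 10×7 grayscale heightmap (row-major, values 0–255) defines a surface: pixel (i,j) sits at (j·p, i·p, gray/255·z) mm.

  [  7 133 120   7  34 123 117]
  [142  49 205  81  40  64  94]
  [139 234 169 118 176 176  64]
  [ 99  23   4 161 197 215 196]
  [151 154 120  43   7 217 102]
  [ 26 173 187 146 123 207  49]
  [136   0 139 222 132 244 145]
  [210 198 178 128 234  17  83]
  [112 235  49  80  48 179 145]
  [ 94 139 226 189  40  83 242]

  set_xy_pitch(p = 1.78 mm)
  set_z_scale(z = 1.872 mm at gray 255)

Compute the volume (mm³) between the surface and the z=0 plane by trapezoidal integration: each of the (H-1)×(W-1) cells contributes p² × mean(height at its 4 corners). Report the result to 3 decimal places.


162.365

height_mm = gray/255 × 1.872; cell vol = 1.78² × mean(4 corners)
unit = 1.78² × 1.872 / (4×255) = 0.00581495 mm³ per gray-sum
row 0: Σ corner-gray over 6 cells = 2072  → 12.0486
row 1: Σ corner-gray over 6 cells = 3063  → 17.8112
row 2: Σ corner-gray over 6 cells = 3444  → 20.0267
row 3: Σ corner-gray over 6 cells = 2830  → 16.4563
row 4: Σ corner-gray over 6 cells = 3082  → 17.9217
row 5: Σ corner-gray over 6 cells = 3502  → 20.3639
row 6: Σ corner-gray over 6 cells = 3558  → 20.6896
row 7: Σ corner-gray over 6 cells = 3242  → 18.8521
row 8: Σ corner-gray over 6 cells = 3129  → 18.1950
Σ rows: total corner-gray = 27922  → 162.3649 mm³


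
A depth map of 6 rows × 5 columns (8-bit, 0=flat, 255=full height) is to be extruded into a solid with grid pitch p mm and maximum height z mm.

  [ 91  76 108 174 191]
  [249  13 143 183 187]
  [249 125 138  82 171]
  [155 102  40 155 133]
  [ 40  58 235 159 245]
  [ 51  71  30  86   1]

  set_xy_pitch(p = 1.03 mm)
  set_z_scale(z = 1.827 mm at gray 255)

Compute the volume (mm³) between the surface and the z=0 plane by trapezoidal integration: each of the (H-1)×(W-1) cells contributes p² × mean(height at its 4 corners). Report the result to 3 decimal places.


height_mm = gray/255 × 1.827; cell vol = 1.03² × mean(4 corners)
unit = 1.03² × 1.827 / (4×255) = 0.00190026 mm³ per gray-sum
row 0: Σ corner-gray over 4 cells = 2112  → 4.0133
row 1: Σ corner-gray over 4 cells = 2224  → 4.2262
row 2: Σ corner-gray over 4 cells = 1992  → 3.7853
row 3: Σ corner-gray over 4 cells = 2071  → 3.9354
row 4: Σ corner-gray over 4 cells = 1615  → 3.0689
Σ rows: total corner-gray = 10014  → 19.0292 mm³

19.029


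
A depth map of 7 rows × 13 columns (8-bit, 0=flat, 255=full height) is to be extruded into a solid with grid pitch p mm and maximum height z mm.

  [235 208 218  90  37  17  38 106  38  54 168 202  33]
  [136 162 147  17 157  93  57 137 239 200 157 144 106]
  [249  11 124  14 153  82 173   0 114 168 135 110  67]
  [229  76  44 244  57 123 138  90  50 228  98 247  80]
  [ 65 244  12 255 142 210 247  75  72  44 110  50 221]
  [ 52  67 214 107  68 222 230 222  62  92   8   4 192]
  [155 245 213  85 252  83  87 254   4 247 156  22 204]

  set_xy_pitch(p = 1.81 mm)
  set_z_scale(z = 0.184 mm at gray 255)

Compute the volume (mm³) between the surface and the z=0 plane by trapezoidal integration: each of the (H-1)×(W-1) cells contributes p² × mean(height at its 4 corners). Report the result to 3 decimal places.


21.307

height_mm = gray/255 × 0.184; cell vol = 1.81² × mean(4 corners)
unit = 1.81² × 0.184 / (4×255) = 0.000590983 mm³ per gray-sum
row 0: Σ corner-gray over 12 cells = 5882  → 3.4762
row 1: Σ corner-gray over 12 cells = 5746  → 3.3958
row 2: Σ corner-gray over 12 cells = 5583  → 3.2995
row 3: Σ corner-gray over 12 cells = 6307  → 3.7273
row 4: Σ corner-gray over 12 cells = 6044  → 3.5719
row 5: Σ corner-gray over 12 cells = 6491  → 3.8361
Σ rows: total corner-gray = 36053  → 21.3067 mm³


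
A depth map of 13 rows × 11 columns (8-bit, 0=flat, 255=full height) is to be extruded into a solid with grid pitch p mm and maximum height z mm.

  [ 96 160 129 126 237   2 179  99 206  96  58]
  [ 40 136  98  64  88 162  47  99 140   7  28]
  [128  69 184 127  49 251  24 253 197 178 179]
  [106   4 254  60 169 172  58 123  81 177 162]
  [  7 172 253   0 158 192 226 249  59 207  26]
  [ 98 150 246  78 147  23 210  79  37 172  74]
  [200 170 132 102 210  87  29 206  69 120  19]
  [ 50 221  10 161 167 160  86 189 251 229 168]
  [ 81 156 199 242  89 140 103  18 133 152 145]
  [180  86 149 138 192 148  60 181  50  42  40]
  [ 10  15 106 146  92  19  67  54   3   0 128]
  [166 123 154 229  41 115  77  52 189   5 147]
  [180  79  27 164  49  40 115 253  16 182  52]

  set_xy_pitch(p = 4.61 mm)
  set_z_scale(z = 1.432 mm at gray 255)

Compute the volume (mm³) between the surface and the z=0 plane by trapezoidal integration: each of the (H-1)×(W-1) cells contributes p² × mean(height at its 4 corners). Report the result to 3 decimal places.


height_mm = gray/255 × 1.432; cell vol = 4.61² × mean(4 corners)
unit = 4.61² × 1.432 / (4×255) = 0.0298363 mm³ per gray-sum
row 0: Σ corner-gray over 10 cells = 4372  → 130.4442
row 1: Σ corner-gray over 10 cells = 4721  → 140.8571
row 2: Σ corner-gray over 10 cells = 5435  → 162.1602
row 3: Σ corner-gray over 10 cells = 5529  → 164.9648
row 4: Σ corner-gray over 10 cells = 5521  → 164.7261
row 5: Σ corner-gray over 10 cells = 4925  → 146.9437
row 6: Σ corner-gray over 10 cells = 5635  → 168.1274
row 7: Σ corner-gray over 10 cells = 5856  → 174.7213
row 8: Σ corner-gray over 10 cells = 5002  → 149.2411
row 9: Σ corner-gray over 10 cells = 3454  → 103.0545
row 10: Σ corner-gray over 10 cells = 3425  → 102.1893
row 11: Σ corner-gray over 10 cells = 4365  → 130.2354
Σ rows: total corner-gray = 58240  → 1737.6650 mm³

1737.665


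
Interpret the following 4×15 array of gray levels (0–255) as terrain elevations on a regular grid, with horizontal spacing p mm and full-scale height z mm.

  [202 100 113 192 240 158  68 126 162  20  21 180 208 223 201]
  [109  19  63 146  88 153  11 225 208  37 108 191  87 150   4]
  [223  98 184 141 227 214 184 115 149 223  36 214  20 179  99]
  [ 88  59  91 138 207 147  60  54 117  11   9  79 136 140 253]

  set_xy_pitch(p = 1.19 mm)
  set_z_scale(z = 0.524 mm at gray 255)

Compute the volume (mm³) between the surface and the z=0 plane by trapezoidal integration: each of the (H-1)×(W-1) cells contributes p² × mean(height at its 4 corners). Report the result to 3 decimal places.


height_mm = gray/255 × 0.524; cell vol = 1.19² × mean(4 corners)
unit = 1.19² × 0.524 / (4×255) = 0.000727487 mm³ per gray-sum
row 0: Σ corner-gray over 14 cells = 7110  → 5.1724
row 1: Σ corner-gray over 14 cells = 7375  → 5.3652
row 2: Σ corner-gray over 14 cells = 7127  → 5.1848
Σ rows: total corner-gray = 21612  → 15.7224 mm³

15.722


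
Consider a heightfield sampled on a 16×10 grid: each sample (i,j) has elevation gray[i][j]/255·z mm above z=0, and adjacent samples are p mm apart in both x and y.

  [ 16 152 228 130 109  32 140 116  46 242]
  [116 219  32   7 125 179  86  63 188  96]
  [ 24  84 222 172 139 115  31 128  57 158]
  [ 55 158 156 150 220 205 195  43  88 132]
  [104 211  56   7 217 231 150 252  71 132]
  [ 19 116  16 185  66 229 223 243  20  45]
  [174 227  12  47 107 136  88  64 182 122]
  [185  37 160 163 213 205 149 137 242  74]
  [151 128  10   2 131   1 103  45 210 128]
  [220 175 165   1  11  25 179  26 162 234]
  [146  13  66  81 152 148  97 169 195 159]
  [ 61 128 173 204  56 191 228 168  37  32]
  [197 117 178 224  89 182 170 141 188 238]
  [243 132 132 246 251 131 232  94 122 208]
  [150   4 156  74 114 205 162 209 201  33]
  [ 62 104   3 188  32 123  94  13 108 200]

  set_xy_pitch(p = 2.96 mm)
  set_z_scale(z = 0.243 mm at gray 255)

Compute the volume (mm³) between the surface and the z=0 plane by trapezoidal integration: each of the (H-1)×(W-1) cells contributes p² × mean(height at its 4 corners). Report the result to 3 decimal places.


height_mm = gray/255 × 0.243; cell vol = 2.96² × mean(4 corners)
unit = 2.96² × 0.243 / (4×255) = 0.00208732 mm³ per gray-sum
row 0: Σ corner-gray over 9 cells = 4174  → 8.7125
row 1: Σ corner-gray over 9 cells = 4088  → 8.5330
row 2: Σ corner-gray over 9 cells = 4695  → 9.8000
row 3: Σ corner-gray over 9 cells = 5243  → 10.9438
row 4: Σ corner-gray over 9 cells = 4886  → 10.1987
row 5: Σ corner-gray over 9 cells = 4282  → 8.9379
row 6: Σ corner-gray over 9 cells = 4893  → 10.2133
row 7: Σ corner-gray over 9 cells = 4410  → 9.2051
row 8: Σ corner-gray over 9 cells = 3481  → 7.2660
row 9: Σ corner-gray over 9 cells = 4089  → 8.5351
row 10: Σ corner-gray over 9 cells = 4610  → 9.6226
row 11: Σ corner-gray over 9 cells = 5476  → 11.4302
row 12: Σ corner-gray over 9 cells = 6144  → 12.8245
row 13: Σ corner-gray over 9 cells = 5564  → 11.6139
row 14: Σ corner-gray over 9 cells = 4025  → 8.4015
Σ rows: total corner-gray = 70060  → 146.2378 mm³

146.238


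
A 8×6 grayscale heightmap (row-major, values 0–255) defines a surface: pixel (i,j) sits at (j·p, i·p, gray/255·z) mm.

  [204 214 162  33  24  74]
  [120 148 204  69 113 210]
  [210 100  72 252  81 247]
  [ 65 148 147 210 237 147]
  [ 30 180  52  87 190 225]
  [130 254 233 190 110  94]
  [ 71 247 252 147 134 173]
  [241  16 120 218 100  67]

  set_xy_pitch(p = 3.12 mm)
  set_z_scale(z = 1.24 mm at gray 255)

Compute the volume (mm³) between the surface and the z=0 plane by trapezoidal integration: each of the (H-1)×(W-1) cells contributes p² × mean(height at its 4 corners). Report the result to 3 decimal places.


height_mm = gray/255 × 1.24; cell vol = 3.12² × mean(4 corners)
unit = 3.12² × 1.24 / (4×255) = 0.011834 mm³ per gray-sum
row 0: Σ corner-gray over 5 cells = 2542  → 30.0820
row 1: Σ corner-gray over 5 cells = 2865  → 33.9043
row 2: Σ corner-gray over 5 cells = 3163  → 37.4309
row 3: Σ corner-gray over 5 cells = 2969  → 35.1351
row 4: Σ corner-gray over 5 cells = 3071  → 36.3421
row 5: Σ corner-gray over 5 cells = 3602  → 42.6260
row 6: Σ corner-gray over 5 cells = 3020  → 35.7386
Σ rows: total corner-gray = 21232  → 251.2590 mm³

251.259


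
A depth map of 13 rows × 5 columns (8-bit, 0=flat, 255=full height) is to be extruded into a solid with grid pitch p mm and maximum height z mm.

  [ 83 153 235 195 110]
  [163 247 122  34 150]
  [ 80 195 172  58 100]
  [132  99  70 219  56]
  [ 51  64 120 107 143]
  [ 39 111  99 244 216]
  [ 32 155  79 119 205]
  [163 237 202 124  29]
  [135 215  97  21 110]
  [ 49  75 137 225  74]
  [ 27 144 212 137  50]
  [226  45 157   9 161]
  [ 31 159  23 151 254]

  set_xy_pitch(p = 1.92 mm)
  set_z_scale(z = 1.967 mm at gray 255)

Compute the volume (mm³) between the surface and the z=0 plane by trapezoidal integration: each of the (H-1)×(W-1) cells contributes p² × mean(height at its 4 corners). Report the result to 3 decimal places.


174.141

height_mm = gray/255 × 1.967; cell vol = 1.92² × mean(4 corners)
unit = 1.92² × 1.967 / (4×255) = 0.00710897 mm³ per gray-sum
row 0: Σ corner-gray over 4 cells = 2478  → 17.6160
row 1: Σ corner-gray over 4 cells = 2149  → 15.2772
row 2: Σ corner-gray over 4 cells = 1994  → 14.1753
row 3: Σ corner-gray over 4 cells = 1740  → 12.3696
row 4: Σ corner-gray over 4 cells = 1939  → 13.7843
row 5: Σ corner-gray over 4 cells = 2106  → 14.9715
row 6: Σ corner-gray over 4 cells = 2261  → 16.0734
row 7: Σ corner-gray over 4 cells = 2229  → 15.8459
row 8: Σ corner-gray over 4 cells = 1908  → 13.5639
row 9: Σ corner-gray over 4 cells = 2060  → 14.6445
row 10: Σ corner-gray over 4 cells = 1872  → 13.3080
row 11: Σ corner-gray over 4 cells = 1760  → 12.5118
Σ rows: total corner-gray = 24496  → 174.1413 mm³


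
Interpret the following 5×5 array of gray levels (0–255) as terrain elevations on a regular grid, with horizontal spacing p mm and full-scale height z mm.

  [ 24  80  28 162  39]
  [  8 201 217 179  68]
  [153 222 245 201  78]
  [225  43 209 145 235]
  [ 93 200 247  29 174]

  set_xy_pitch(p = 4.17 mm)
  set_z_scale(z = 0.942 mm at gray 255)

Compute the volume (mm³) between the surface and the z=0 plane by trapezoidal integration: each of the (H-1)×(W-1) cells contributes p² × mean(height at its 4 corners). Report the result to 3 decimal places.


160.656

height_mm = gray/255 × 0.942; cell vol = 4.17² × mean(4 corners)
unit = 4.17² × 0.942 / (4×255) = 0.0160592 mm³ per gray-sum
row 0: Σ corner-gray over 4 cells = 1873  → 30.0788
row 1: Σ corner-gray over 4 cells = 2837  → 45.5598
row 2: Σ corner-gray over 4 cells = 2821  → 45.3029
row 3: Σ corner-gray over 4 cells = 2473  → 39.7143
Σ rows: total corner-gray = 10004  → 160.6558 mm³


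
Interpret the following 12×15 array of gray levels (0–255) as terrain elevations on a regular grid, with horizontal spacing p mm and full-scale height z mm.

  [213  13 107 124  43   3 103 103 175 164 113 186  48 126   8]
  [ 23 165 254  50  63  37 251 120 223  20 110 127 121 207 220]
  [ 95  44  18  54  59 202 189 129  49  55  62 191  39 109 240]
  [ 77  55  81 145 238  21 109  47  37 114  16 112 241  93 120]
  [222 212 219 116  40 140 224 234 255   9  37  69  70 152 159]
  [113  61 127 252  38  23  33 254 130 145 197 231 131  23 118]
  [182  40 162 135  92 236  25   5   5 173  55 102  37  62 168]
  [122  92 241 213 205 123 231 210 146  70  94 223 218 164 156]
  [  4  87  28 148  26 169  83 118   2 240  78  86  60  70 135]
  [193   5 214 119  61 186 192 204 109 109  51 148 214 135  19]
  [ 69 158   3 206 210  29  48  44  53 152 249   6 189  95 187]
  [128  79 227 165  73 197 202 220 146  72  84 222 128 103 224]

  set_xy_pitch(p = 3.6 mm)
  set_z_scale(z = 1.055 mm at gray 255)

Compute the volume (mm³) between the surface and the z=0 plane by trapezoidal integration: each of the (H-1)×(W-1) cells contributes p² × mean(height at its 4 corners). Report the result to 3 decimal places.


991.372

height_mm = gray/255 × 1.055; cell vol = 3.6² × mean(4 corners)
unit = 3.6² × 1.055 / (4×255) = 0.0134047 mm³ per gray-sum
row 0: Σ corner-gray over 14 cells = 6576  → 88.1493
row 1: Σ corner-gray over 14 cells = 6474  → 86.7821
row 2: Σ corner-gray over 14 cells = 5550  → 74.3961
row 3: Σ corner-gray over 14 cells = 6750  → 90.4818
row 4: Σ corner-gray over 14 cells = 7456  → 99.9455
row 5: Σ corner-gray over 14 cells = 6129  → 82.1574
row 6: Σ corner-gray over 14 cells = 7346  → 98.4710
row 7: Σ corner-gray over 14 cells = 7267  → 97.4120
row 8: Σ corner-gray over 14 cells = 6235  → 83.5783
row 9: Σ corner-gray over 14 cells = 6846  → 91.7686
row 10: Σ corner-gray over 14 cells = 7328  → 98.2297
Σ rows: total corner-gray = 73957  → 991.3718 mm³


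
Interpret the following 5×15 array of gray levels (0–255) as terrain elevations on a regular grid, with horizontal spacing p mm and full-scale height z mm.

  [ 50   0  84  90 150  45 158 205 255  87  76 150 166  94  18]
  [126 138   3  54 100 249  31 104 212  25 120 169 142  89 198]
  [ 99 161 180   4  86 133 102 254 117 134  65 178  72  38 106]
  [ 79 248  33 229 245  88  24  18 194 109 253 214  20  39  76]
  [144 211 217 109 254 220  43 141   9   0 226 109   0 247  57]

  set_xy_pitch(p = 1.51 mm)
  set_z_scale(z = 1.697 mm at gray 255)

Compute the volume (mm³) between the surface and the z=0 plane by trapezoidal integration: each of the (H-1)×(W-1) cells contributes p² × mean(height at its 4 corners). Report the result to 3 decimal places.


height_mm = gray/255 × 1.697; cell vol = 1.51² × mean(4 corners)
unit = 1.51² × 1.697 / (4×255) = 0.00379346 mm³ per gray-sum
row 0: Σ corner-gray over 14 cells = 6384  → 24.2175
row 1: Σ corner-gray over 14 cells = 6449  → 24.4640
row 2: Σ corner-gray over 14 cells = 6836  → 25.9321
row 3: Σ corner-gray over 14 cells = 7356  → 27.9047
Σ rows: total corner-gray = 27025  → 102.5183 mm³

102.518


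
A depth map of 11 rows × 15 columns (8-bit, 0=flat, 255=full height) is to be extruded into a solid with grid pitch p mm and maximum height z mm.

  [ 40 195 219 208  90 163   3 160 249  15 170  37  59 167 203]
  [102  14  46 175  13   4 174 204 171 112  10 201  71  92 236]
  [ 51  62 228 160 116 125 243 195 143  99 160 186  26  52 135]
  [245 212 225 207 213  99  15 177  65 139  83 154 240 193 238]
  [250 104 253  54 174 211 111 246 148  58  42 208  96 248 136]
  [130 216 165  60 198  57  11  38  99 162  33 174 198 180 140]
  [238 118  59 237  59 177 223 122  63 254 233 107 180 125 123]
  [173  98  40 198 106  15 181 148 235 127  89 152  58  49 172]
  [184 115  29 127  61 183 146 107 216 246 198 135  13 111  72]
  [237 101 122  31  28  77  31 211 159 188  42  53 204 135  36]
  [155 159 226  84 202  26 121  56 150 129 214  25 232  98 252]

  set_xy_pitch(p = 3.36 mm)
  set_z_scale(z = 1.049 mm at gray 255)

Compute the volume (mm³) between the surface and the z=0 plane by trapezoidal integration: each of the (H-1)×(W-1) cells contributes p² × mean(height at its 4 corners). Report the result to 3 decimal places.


859.647

height_mm = gray/255 × 1.049; cell vol = 3.36² × mean(4 corners)
unit = 3.36² × 1.049 / (4×255) = 0.0116106 mm³ per gray-sum
row 0: Σ corner-gray over 14 cells = 6625  → 76.9201
row 1: Σ corner-gray over 14 cells = 6688  → 77.6516
row 2: Σ corner-gray over 14 cells = 8303  → 96.4026
row 3: Σ corner-gray over 14 cells = 8819  → 102.3937
row 4: Σ corner-gray over 14 cells = 7744  → 89.9123
row 5: Σ corner-gray over 14 cells = 7727  → 89.7149
row 6: Σ corner-gray over 14 cells = 7612  → 88.3797
row 7: Σ corner-gray over 14 cells = 6967  → 80.8909
row 8: Σ corner-gray over 14 cells = 6667  → 77.4077
row 9: Σ corner-gray over 14 cells = 6888  → 79.9737
Σ rows: total corner-gray = 74040  → 859.6473 mm³


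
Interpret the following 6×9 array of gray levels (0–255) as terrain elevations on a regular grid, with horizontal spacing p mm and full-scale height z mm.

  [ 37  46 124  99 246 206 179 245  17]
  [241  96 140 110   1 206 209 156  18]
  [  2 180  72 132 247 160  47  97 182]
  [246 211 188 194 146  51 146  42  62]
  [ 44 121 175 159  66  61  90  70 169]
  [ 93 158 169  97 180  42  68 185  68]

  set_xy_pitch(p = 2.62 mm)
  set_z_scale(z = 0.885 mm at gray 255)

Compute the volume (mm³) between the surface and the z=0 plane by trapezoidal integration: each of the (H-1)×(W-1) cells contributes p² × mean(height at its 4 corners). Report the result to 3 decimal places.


height_mm = gray/255 × 0.885; cell vol = 2.62² × mean(4 corners)
unit = 2.62² × 0.885 / (4×255) = 0.00595588 mm³ per gray-sum
row 0: Σ corner-gray over 8 cells = 4439  → 26.4381
row 1: Σ corner-gray over 8 cells = 4149  → 24.7109
row 2: Σ corner-gray over 8 cells = 4318  → 25.7175
row 3: Σ corner-gray over 8 cells = 3961  → 23.5912
row 4: Σ corner-gray over 8 cells = 3656  → 21.7747
Σ rows: total corner-gray = 20523  → 122.2325 mm³

122.232


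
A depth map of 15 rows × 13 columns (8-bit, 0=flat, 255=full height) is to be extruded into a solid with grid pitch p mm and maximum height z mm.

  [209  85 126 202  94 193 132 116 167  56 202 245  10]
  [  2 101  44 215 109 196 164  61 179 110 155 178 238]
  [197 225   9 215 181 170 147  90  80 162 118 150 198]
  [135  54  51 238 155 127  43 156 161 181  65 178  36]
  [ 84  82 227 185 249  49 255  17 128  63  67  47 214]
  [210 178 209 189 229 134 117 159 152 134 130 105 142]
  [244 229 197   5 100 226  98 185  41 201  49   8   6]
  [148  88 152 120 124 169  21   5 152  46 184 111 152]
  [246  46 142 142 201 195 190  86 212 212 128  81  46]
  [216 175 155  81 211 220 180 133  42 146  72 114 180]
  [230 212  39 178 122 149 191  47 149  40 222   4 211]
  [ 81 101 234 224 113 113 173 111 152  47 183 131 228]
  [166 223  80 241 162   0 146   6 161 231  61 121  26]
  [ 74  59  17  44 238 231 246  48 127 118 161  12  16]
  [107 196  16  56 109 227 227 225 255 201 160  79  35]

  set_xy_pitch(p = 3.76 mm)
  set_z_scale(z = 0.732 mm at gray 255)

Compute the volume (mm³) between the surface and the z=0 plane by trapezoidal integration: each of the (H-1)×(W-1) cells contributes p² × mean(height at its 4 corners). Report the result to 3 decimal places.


height_mm = gray/255 × 0.732; cell vol = 3.76² × mean(4 corners)
unit = 3.76² × 0.732 / (4×255) = 0.0101458 mm³ per gray-sum
row 0: Σ corner-gray over 12 cells = 6719  → 68.1697
row 1: Σ corner-gray over 12 cells = 6753  → 68.5146
row 2: Σ corner-gray over 12 cells = 6478  → 65.7245
row 3: Σ corner-gray over 12 cells = 6025  → 61.1285
row 4: Σ corner-gray over 12 cells = 6860  → 69.6002
row 5: Σ corner-gray over 12 cells = 6752  → 68.5045
row 6: Σ corner-gray over 12 cells = 5572  → 56.5324
row 7: Σ corner-gray over 12 cells = 6206  → 62.9649
row 8: Σ corner-gray over 12 cells = 7016  → 71.1830
row 9: Σ corner-gray over 12 cells = 6601  → 66.9725
row 10: Σ corner-gray over 12 cells = 6620  → 67.1652
row 11: Σ corner-gray over 12 cells = 6529  → 66.2420
row 12: Σ corner-gray over 12 cells = 5748  → 58.3181
row 13: Σ corner-gray over 12 cells = 6336  → 64.2838
Σ rows: total corner-gray = 90215  → 915.3040 mm³

915.304
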